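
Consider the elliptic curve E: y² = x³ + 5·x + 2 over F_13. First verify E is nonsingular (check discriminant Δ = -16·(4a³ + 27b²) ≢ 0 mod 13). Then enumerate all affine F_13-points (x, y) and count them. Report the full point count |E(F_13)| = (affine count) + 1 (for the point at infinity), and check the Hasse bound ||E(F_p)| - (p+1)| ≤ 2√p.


Affine points = {(5, 3), (5, 10), (6, 1), (6, 12), (7, 4), (7, 9), (9, 3), (9, 10), (10, 5), (10, 8), (11, 6), (11, 7), (12, 3), (12, 10)}; affine count = 14; |E(F_13)| = 15.

Discriminant check: Δ ∝ 4a³ + 27b² = 4·5³ + 27·2² = 4·125 + 27·4 ≡ 10 (mod 13). Nonzero ⇒ E is nonsingular.
For each x ∈ F_13, compute rhs = x³ + 5·x + 2 mod 13, then count y ∈ F_13 with y² ≡ rhs.
  x = 0: rhs = 2, matching y values: none (0 points).
  x = 1: rhs = 8, matching y values: none (0 points).
  x = 2: rhs = 7, matching y values: none (0 points).
  x = 3: rhs = 5, matching y values: none (0 points).
  x = 4: rhs = 8, matching y values: none (0 points).
  x = 5: rhs = 9, matching y values: 3, 10 (2 points).
  x = 6: rhs = 1, matching y values: 1, 12 (2 points).
  x = 7: rhs = 3, matching y values: 4, 9 (2 points).
  x = 8: rhs = 8, matching y values: none (0 points).
  x = 9: rhs = 9, matching y values: 3, 10 (2 points).
  x = 10: rhs = 12, matching y values: 5, 8 (2 points).
  x = 11: rhs = 10, matching y values: 6, 7 (2 points).
  x = 12: rhs = 9, matching y values: 3, 10 (2 points).
Total affine count: 14.
Full point count |E(F_13)| = 14 + 1 = 15.
Hasse bound: |15 − (13+1)| = |1| = 1 ≤ 2√13 ≈ 7.2111 ✓.


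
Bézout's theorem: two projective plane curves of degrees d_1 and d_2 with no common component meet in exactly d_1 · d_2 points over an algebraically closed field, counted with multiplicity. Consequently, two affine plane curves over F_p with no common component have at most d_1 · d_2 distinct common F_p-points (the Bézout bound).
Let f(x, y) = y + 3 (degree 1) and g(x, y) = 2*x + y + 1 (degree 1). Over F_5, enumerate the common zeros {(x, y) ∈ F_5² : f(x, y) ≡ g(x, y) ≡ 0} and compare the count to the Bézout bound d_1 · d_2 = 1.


Common zeros: {(1, 2)}; count = 1; Bézout bound = 1.

deg(f) = 1, deg(g) = 1, so Bézout bound = 1.
Scan x ∈ F_5. For each x, list the y ∈ F_5 with f(x, y) ≡ 0 and those with g(x, y) ≡ 0 (mod 5); the common zeros in that column are the intersection.
  x = 0: f ≡ 0 at y ∈ {2}; g ≡ 0 at y ∈ {4}; common: ∅.
  x = 1: f ≡ 0 at y ∈ {2}; g ≡ 0 at y ∈ {2}; common: {2}.
  x = 2: f ≡ 0 at y ∈ {2}; g ≡ 0 at y ∈ {0}; common: ∅.
  x = 3: f ≡ 0 at y ∈ {2}; g ≡ 0 at y ∈ {3}; common: ∅.
  x = 4: f ≡ 0 at y ∈ {2}; g ≡ 0 at y ∈ {1}; common: ∅.
Collecting: common zeros = {(1, 2)}, so the count is 1.
Comparison with the Bézout bound: 1 ≤ 1 = deg(f)·deg(g), as expected for curves with no common component (the bound is attained).


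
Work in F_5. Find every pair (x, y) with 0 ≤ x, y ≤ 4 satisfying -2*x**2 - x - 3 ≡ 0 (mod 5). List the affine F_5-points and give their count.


Affine F_5-points: ∅; count = 0.

For each of the 25 pairs (x, y) ∈ F_5², evaluate f(x, y) mod 5. Record the zeros.
  x = 0: [0↦2, 1↦2, 2↦2, 3↦2, 4↦2]  zeros at y ∈ ∅
  x = 1: [0↦4, 1↦4, 2↦4, 3↦4, 4↦4]  zeros at y ∈ ∅
  x = 2: [0↦2, 1↦2, 2↦2, 3↦2, 4↦2]  zeros at y ∈ ∅
  x = 3: [0↦1, 1↦1, 2↦1, 3↦1, 4↦1]  zeros at y ∈ ∅
  x = 4: [0↦1, 1↦1, 2↦1, 3↦1, 4↦1]  zeros at y ∈ ∅
Collecting zeros: affine points = ∅.
Total count |C(F_5)_aff| = 0.


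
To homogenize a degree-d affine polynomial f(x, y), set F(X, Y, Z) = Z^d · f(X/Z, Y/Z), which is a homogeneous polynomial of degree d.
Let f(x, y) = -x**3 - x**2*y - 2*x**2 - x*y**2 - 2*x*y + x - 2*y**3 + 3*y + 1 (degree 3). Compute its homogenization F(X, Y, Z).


F(X, Y, Z) = -X**3 - X**2*Y - 2*X**2*Z - X*Y**2 - 2*X*Y*Z + X*Z**2 - 2*Y**3 + 3*Y*Z**2 + Z**3

deg(f) = 3.
Substitute x = X/Z, y = Y/Z into f, then multiply by Z^3.
  monomial -1·x^3·y^0 ↦ -1·X^3·Y^0·Z^0.
  monomial -1·x^2·y^1 ↦ -1·X^2·Y^1·Z^0.
  monomial -2·x^2·y^0 ↦ -2·X^2·Y^0·Z^1.
  monomial -1·x^1·y^2 ↦ -1·X^1·Y^2·Z^0.
  monomial -2·x^1·y^1 ↦ -2·X^1·Y^1·Z^1.
  monomial 1·x^1·y^0 ↦ 1·X^1·Y^0·Z^2.
  monomial -2·x^0·y^3 ↦ -2·X^0·Y^3·Z^0.
  monomial 3·x^0·y^1 ↦ 3·X^0·Y^1·Z^2.
  monomial 1·x^0·y^0 ↦ 1·X^0·Y^0·Z^3.
Collecting: F(X, Y, Z) = -X**3 - X**2*Y - 2*X**2*Z - X*Y**2 - 2*X*Y*Z + X*Z**2 - 2*Y**3 + 3*Y*Z**2 + Z**3.


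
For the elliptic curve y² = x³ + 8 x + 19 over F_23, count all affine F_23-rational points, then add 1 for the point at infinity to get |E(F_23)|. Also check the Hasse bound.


Affine points = {(3, 1), (3, 22), (4, 0), (5, 0), (7, 2), (7, 21), (10, 8), (10, 15), (11, 9), (11, 14), (12, 7), (12, 16), (14, 0), (15, 8), (15, 15), (17, 10), (17, 13), (21, 8), (21, 15)}; affine count = 19; |E(F_23)| = 20.

Discriminant check: Δ ∝ 4a³ + 27b² = 4·8³ + 27·19² = 4·512 + 27·361 ≡ 19 (mod 23). Nonzero ⇒ E is nonsingular.
For each x ∈ F_23, compute rhs = x³ + 8·x + 19 mod 23, then count y ∈ F_23 with y² ≡ rhs.
  x = 0: rhs = 19, matching y values: none (0 points).
  x = 1: rhs = 5, matching y values: none (0 points).
  x = 2: rhs = 20, matching y values: none (0 points).
  x = 3: rhs = 1, matching y values: 1, 22 (2 points).
  x = 4: rhs = 0, matching y values: 0 (1 points).
  x = 5: rhs = 0, matching y values: 0 (1 points).
  x = 6: rhs = 7, matching y values: none (0 points).
  x = 7: rhs = 4, matching y values: 2, 21 (2 points).
  x = 8: rhs = 20, matching y values: none (0 points).
  x = 9: rhs = 15, matching y values: none (0 points).
  x = 10: rhs = 18, matching y values: 8, 15 (2 points).
  x = 11: rhs = 12, matching y values: 9, 14 (2 points).
  x = 12: rhs = 3, matching y values: 7, 16 (2 points).
  x = 13: rhs = 20, matching y values: none (0 points).
  x = 14: rhs = 0, matching y values: 0 (1 points).
  x = 15: rhs = 18, matching y values: 8, 15 (2 points).
  x = 16: rhs = 11, matching y values: none (0 points).
  x = 17: rhs = 8, matching y values: 10, 13 (2 points).
  x = 18: rhs = 15, matching y values: none (0 points).
  x = 19: rhs = 15, matching y values: none (0 points).
  x = 20: rhs = 14, matching y values: none (0 points).
  x = 21: rhs = 18, matching y values: 8, 15 (2 points).
  x = 22: rhs = 10, matching y values: none (0 points).
Total affine count: 19.
Full point count |E(F_23)| = 19 + 1 = 20.
Hasse bound: |20 − (23+1)| = |-4| = 4 ≤ 2√23 ≈ 9.5917 ✓.


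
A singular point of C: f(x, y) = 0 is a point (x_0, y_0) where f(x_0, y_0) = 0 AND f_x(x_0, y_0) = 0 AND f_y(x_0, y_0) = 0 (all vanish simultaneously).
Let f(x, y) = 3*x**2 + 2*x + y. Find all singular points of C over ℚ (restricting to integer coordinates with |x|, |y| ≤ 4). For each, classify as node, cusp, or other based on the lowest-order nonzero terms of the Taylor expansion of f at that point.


No singular points in the scanned grid; C is smooth there.

Compute partial derivatives:
  f_x = 6*x + 2.
  f_y = 1.
f_y = 1 is a nonzero constant, so f_y never vanishes: no point (x, y) can satisfy f = f_x = f_y = 0. In particular no (x, y) ∈ {−4, ..., 4}² is singular; the curve is smooth.


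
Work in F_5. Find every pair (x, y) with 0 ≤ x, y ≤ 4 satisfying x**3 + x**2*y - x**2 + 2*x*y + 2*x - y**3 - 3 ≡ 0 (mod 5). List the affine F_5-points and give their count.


Affine F_5-points: {(0, 3), (2, 0), (3, 1), (4, 4)}; count = 4.

For each of the 25 pairs (x, y) ∈ F_5², evaluate f(x, y) mod 5. Record the zeros.
  x = 0: [0↦2, 1↦1, 2↦4, 3↦0, 4↦3]  zeros at y ∈ {3}
  x = 1: [0↦4, 1↦1, 2↦2, 3↦1, 4↦2]  zeros at y ∈ ∅
  x = 2: [0↦0, 1↦2, 2↦3, 3↦2, 4↦3]  zeros at y ∈ {0}
  x = 3: [0↦1, 1↦0, 2↦3, 3↦4, 4↦2]  zeros at y ∈ {1}
  x = 4: [0↦3, 1↦1, 2↦3, 3↦3, 4↦0]  zeros at y ∈ {4}
Collecting zeros: affine points = {(0, 3), (2, 0), (3, 1), (4, 4)}.
Total count |C(F_5)_aff| = 4.


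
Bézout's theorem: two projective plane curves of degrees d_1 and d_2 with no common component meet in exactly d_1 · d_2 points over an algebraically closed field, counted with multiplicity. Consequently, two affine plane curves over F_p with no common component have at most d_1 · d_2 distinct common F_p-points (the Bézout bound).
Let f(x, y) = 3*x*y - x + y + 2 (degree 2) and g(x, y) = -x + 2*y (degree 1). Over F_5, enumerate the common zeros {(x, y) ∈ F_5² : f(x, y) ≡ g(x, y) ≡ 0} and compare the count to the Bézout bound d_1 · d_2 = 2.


Common zeros: ∅; count = 0; Bézout bound = 2.

deg(f) = 2, deg(g) = 1, so Bézout bound = 2.
Scan x ∈ F_5. For each x, list the y ∈ F_5 with f(x, y) ≡ 0 and those with g(x, y) ≡ 0 (mod 5); the common zeros in that column are the intersection.
  x = 0: f ≡ 0 at y ∈ {3}; g ≡ 0 at y ∈ {0}; common: ∅.
  x = 1: f ≡ 0 at y ∈ {1}; g ≡ 0 at y ∈ {3}; common: ∅.
  x = 2: f ≡ 0 at y ∈ {0}; g ≡ 0 at y ∈ {1}; common: ∅.
  x = 3: f ≡ 0 at y ∈ ∅; g ≡ 0 at y ∈ {4}; common: ∅.
  x = 4: f ≡ 0 at y ∈ {4}; g ≡ 0 at y ∈ {2}; common: ∅.
Collecting: common zeros = ∅, so the count is 0.
Comparison with the Bézout bound: 0 ≤ 2 = deg(f)·deg(g), as expected for curves with no common component (the affine F_5-count falls short of the bound because intersections may lie at infinity, over extension fields, or carry multiplicity).


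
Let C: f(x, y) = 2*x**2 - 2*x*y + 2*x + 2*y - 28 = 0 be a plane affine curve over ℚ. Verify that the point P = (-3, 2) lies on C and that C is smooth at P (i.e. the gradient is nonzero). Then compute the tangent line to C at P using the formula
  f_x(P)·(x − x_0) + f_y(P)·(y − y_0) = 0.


Tangent line at P: -14*x + 8*y - 58 = 0.

Step 1: f(-3, 2) = 0, so P lies on C.
Step 2: partial derivatives
  f_x(x, y) = 4*x - 2*y + 2, f_y(x, y) = 2 - 2*x.
  f_x(P) = -14, f_y(P) = 8 (gradient nonzero, so P is smooth).
Step 3: tangent line at P: -14·(x − -3) + 8·(y − 2) = 0.
Expanding: -14*x + 8*y - 58 = 0.


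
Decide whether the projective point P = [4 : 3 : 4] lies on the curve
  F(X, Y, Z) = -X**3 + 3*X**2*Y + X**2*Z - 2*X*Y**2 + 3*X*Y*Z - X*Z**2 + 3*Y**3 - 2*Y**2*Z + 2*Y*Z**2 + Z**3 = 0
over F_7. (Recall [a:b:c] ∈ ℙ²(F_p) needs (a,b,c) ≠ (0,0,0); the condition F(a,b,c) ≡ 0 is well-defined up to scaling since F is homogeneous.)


F(4,3,4) ≡ 6 (mod 7); P is NOT on the curve.

Evaluate F(4, 3, 4) term-by-term (mod 7).
  -X**3 ↦ -1·64·1·1 = -64
  3*X**2*Y ↦ 3·16·3·1 = 144
  X**2*Z ↦ 1·16·1·4 = 64
  -2*X*Y**2 ↦ -2·4·9·1 = -72
  3*X*Y*Z ↦ 3·4·3·4 = 144
  -X*Z**2 ↦ -1·4·1·16 = -64
  3*Y**3 ↦ 3·1·27·1 = 81
  -2*Y**2*Z ↦ -2·1·9·4 = -72
  2*Y*Z**2 ↦ 2·1·3·16 = 96
  Z**3 ↦ 1·1·1·64 = 64
Sum: F(4, 3, 4) = (-64) + (144) + (64) + (-72) + (144) + (-64) + (81) + (-72) + (96) + (64) = 321.
Reducing mod 7: 321 ≡ 6 (mod 7).
Since F(a, b, c) ≡ 6 ≠ 0 (mod 7), P does NOT lie on the curve.


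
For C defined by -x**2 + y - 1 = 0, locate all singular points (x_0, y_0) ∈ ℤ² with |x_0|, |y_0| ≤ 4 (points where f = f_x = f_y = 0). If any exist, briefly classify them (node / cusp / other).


No singular points in the scanned grid; C is smooth there.

Compute partial derivatives:
  f_x = -2*x.
  f_y = 1.
f_y = 1 is a nonzero constant, so f_y never vanishes: no point (x, y) can satisfy f = f_x = f_y = 0. In particular no (x, y) ∈ {−4, ..., 4}² is singular; the curve is smooth.


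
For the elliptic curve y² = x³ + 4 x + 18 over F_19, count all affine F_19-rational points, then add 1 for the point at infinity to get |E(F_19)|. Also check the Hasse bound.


Affine points = {(1, 2), (1, 17), (3, 0), (5, 7), (5, 12), (6, 7), (6, 12), (7, 3), (7, 16), (8, 7), (8, 12), (9, 2), (9, 17), (11, 5), (11, 14), (13, 5), (13, 14), (14, 5), (14, 14), (16, 6), (16, 13)}; affine count = 21; |E(F_19)| = 22.

Discriminant check: Δ ∝ 4a³ + 27b² = 4·4³ + 27·18² = 4·64 + 27·324 ≡ 17 (mod 19). Nonzero ⇒ E is nonsingular.
For each x ∈ F_19, compute rhs = x³ + 4·x + 18 mod 19, then count y ∈ F_19 with y² ≡ rhs.
  x = 0: rhs = 18, matching y values: none (0 points).
  x = 1: rhs = 4, matching y values: 2, 17 (2 points).
  x = 2: rhs = 15, matching y values: none (0 points).
  x = 3: rhs = 0, matching y values: 0 (1 points).
  x = 4: rhs = 3, matching y values: none (0 points).
  x = 5: rhs = 11, matching y values: 7, 12 (2 points).
  x = 6: rhs = 11, matching y values: 7, 12 (2 points).
  x = 7: rhs = 9, matching y values: 3, 16 (2 points).
  x = 8: rhs = 11, matching y values: 7, 12 (2 points).
  x = 9: rhs = 4, matching y values: 2, 17 (2 points).
  x = 10: rhs = 13, matching y values: none (0 points).
  x = 11: rhs = 6, matching y values: 5, 14 (2 points).
  x = 12: rhs = 8, matching y values: none (0 points).
  x = 13: rhs = 6, matching y values: 5, 14 (2 points).
  x = 14: rhs = 6, matching y values: 5, 14 (2 points).
  x = 15: rhs = 14, matching y values: none (0 points).
  x = 16: rhs = 17, matching y values: 6, 13 (2 points).
  x = 17: rhs = 2, matching y values: none (0 points).
  x = 18: rhs = 13, matching y values: none (0 points).
Total affine count: 21.
Full point count |E(F_19)| = 21 + 1 = 22.
Hasse bound: |22 − (19+1)| = |2| = 2 ≤ 2√19 ≈ 8.7178 ✓.


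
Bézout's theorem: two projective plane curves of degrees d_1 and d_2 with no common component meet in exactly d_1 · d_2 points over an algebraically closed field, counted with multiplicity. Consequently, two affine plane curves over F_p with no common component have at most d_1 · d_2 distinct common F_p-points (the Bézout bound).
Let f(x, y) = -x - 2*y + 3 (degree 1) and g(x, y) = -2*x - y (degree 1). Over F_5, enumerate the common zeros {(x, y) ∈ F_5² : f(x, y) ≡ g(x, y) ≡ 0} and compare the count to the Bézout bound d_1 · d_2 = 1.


Common zeros: {(4, 2)}; count = 1; Bézout bound = 1.

deg(f) = 1, deg(g) = 1, so Bézout bound = 1.
Scan x ∈ F_5. For each x, list the y ∈ F_5 with f(x, y) ≡ 0 and those with g(x, y) ≡ 0 (mod 5); the common zeros in that column are the intersection.
  x = 0: f ≡ 0 at y ∈ {4}; g ≡ 0 at y ∈ {0}; common: ∅.
  x = 1: f ≡ 0 at y ∈ {1}; g ≡ 0 at y ∈ {3}; common: ∅.
  x = 2: f ≡ 0 at y ∈ {3}; g ≡ 0 at y ∈ {1}; common: ∅.
  x = 3: f ≡ 0 at y ∈ {0}; g ≡ 0 at y ∈ {4}; common: ∅.
  x = 4: f ≡ 0 at y ∈ {2}; g ≡ 0 at y ∈ {2}; common: {2}.
Collecting: common zeros = {(4, 2)}, so the count is 1.
Comparison with the Bézout bound: 1 ≤ 1 = deg(f)·deg(g), as expected for curves with no common component (the bound is attained).


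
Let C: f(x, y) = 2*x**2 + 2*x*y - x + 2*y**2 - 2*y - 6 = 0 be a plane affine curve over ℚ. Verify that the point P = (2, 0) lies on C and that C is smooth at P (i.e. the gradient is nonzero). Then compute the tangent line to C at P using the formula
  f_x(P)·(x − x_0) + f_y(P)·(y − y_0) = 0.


Tangent line at P: 7*x + 2*y - 14 = 0.

Step 1: f(2, 0) = 0, so P lies on C.
Step 2: partial derivatives
  f_x(x, y) = 4*x + 2*y - 1, f_y(x, y) = 2*x + 4*y - 2.
  f_x(P) = 7, f_y(P) = 2 (gradient nonzero, so P is smooth).
Step 3: tangent line at P: 7·(x − 2) + 2·(y − 0) = 0.
Expanding: 7*x + 2*y - 14 = 0.


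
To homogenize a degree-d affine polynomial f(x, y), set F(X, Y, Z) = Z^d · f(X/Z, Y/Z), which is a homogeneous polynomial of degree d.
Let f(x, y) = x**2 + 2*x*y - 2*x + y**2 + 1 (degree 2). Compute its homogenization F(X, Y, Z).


F(X, Y, Z) = X**2 + 2*X*Y - 2*X*Z + Y**2 + Z**2

deg(f) = 2.
Substitute x = X/Z, y = Y/Z into f, then multiply by Z^2.
  monomial 1·x^2·y^0 ↦ 1·X^2·Y^0·Z^0.
  monomial 2·x^1·y^1 ↦ 2·X^1·Y^1·Z^0.
  monomial -2·x^1·y^0 ↦ -2·X^1·Y^0·Z^1.
  monomial 1·x^0·y^2 ↦ 1·X^0·Y^2·Z^0.
  monomial 1·x^0·y^0 ↦ 1·X^0·Y^0·Z^2.
Collecting: F(X, Y, Z) = X**2 + 2*X*Y - 2*X*Z + Y**2 + Z**2.


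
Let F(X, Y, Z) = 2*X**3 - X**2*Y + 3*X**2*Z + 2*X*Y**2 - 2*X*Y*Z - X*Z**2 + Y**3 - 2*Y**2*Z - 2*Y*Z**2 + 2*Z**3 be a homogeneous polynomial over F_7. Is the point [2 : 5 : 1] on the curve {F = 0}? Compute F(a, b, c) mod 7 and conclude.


F(2,5,1) ≡ 6 (mod 7); P is NOT on the curve.

Evaluate F(2, 5, 1) term-by-term (mod 7).
  2*X**3 ↦ 2·8·1·1 = 16
  -X**2*Y ↦ -1·4·5·1 = -20
  3*X**2*Z ↦ 3·4·1·1 = 12
  2*X*Y**2 ↦ 2·2·25·1 = 100
  -2*X*Y*Z ↦ -2·2·5·1 = -20
  -X*Z**2 ↦ -1·2·1·1 = -2
  Y**3 ↦ 1·1·125·1 = 125
  -2*Y**2*Z ↦ -2·1·25·1 = -50
  -2*Y*Z**2 ↦ -2·1·5·1 = -10
  2*Z**3 ↦ 2·1·1·1 = 2
Sum: F(2, 5, 1) = (16) + (-20) + (12) + (100) + (-20) + (-2) + (125) + (-50) + (-10) + (2) = 153.
Reducing mod 7: 153 ≡ 6 (mod 7).
Since F(a, b, c) ≡ 6 ≠ 0 (mod 7), P does NOT lie on the curve.


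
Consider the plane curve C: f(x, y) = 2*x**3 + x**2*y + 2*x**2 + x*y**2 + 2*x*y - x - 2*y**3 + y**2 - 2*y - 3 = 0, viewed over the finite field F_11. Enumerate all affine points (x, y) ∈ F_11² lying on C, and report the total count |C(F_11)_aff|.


Affine F_11-points: {(0, 8), (1, 0), (1, 3), (1, 9), (3, 0), (4, 6), (6, 0), (9, 2)}; count = 8.

For each of the 121 pairs (x, y) ∈ F_11², evaluate f(x, y) mod 11. Record the zeros.
  x = 0: [0↦8, 1↦5, 2↦3, 3↦1, 4↦9, 5↦4, 6↦7, 7↦6, 8↦0, 9↦10, 10↦2]  zeros at y ∈ {8}
  x = 1: [0↦0, 1↦1, 2↦5, 3↦0, 4↦7, 5↦3, 6↦9, 7↦2, 8↦3, 9↦0, 10↦3]  zeros at y ∈ {0, 3, 9}
  x = 2: [0↦8, 1↦4, 2↦5, 3↦10, 4↦7, 5↦6, 6↦6, 7↦6, 8↦5, 9↦2, 10↦7]  zeros at y ∈ ∅
  x = 3: [0↦0, 1↦4, 2↦4, 3↦10, 4↦10, 5↦3, 6↦10, 7↦8, 8↦7, 9↦6, 10↦4]  zeros at y ∈ {0}
  x = 4: [0↦10, 1↦2, 2↦3, 3↦1, 4↦6, 5↦6, 6↦0, 7↦9, 8↦10, 9↦2, 10↦6]  zeros at y ∈ {6}
  x = 5: [0↦6, 1↦10, 2↦3, 3↦6, 4↦7, 5↦5, 6↦10, 7↦10, 8↦4, 9↦2, 10↦3]  zeros at y ∈ ∅
  x = 6: [0↦0, 1↦7, 2↦5, 3↦4, 4↦3, 5↦1, 6↦8, 7↦1, 8↦1, 9↦7, 10↦7]  zeros at y ∈ {0}
  x = 7: [0↦4, 1↦5, 2↦10, 3↦7, 4↦6, 5↦6, 6↦6, 7↦5, 8↦2, 9↦7, 10↦8]  zeros at y ∈ ∅
  x = 8: [0↦8, 1↦5, 2↦8, 3↦5, 4↦6, 5↦10, 6↦5, 7↦1, 8↦8, 9↦3, 10↦7]  zeros at y ∈ ∅
  x = 9: [0↦2, 1↦8, 2↦0, 3↦10, 4↦4, 5↦3, 6↦6, 7↦1, 8↦9, 9↦7, 10↦5]  zeros at y ∈ {2}
  x = 10: [0↦9, 1↦4, 2↦9, 3↦1, 4↦1, 5↦8, 6↦10, 7↦6, 8↦6, 9↦9, 10↦3]  zeros at y ∈ ∅
Collecting zeros: affine points = {(0, 8), (1, 0), (1, 3), (1, 9), (3, 0), (4, 6), (6, 0), (9, 2)}.
Total count |C(F_11)_aff| = 8.


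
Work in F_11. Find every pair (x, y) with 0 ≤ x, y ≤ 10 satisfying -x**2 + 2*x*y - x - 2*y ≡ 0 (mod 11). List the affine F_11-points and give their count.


Affine F_11-points: {(0, 0), (2, 3), (3, 3), (4, 7), (5, 1), (6, 2), (7, 1), (8, 2), (9, 7), (10, 0)}; count = 10.

For each of the 121 pairs (x, y) ∈ F_11², evaluate f(x, y) mod 11. Record the zeros.
  x = 0: [0↦0, 1↦9, 2↦7, 3↦5, 4↦3, 5↦1, 6↦10, 7↦8, 8↦6, 9↦4, 10↦2]  zeros at y ∈ {0}
  x = 1: [0↦9, 1↦9, 2↦9, 3↦9, 4↦9, 5↦9, 6↦9, 7↦9, 8↦9, 9↦9, 10↦9]  zeros at y ∈ ∅
  x = 2: [0↦5, 1↦7, 2↦9, 3↦0, 4↦2, 5↦4, 6↦6, 7↦8, 8↦10, 9↦1, 10↦3]  zeros at y ∈ {3}
  x = 3: [0↦10, 1↦3, 2↦7, 3↦0, 4↦4, 5↦8, 6↦1, 7↦5, 8↦9, 9↦2, 10↦6]  zeros at y ∈ {3}
  x = 4: [0↦2, 1↦8, 2↦3, 3↦9, 4↦4, 5↦10, 6↦5, 7↦0, 8↦6, 9↦1, 10↦7]  zeros at y ∈ {7}
  x = 5: [0↦3, 1↦0, 2↦8, 3↦5, 4↦2, 5↦10, 6↦7, 7↦4, 8↦1, 9↦9, 10↦6]  zeros at y ∈ {1}
  x = 6: [0↦2, 1↦1, 2↦0, 3↦10, 4↦9, 5↦8, 6↦7, 7↦6, 8↦5, 9↦4, 10↦3]  zeros at y ∈ {2}
  x = 7: [0↦10, 1↦0, 2↦1, 3↦2, 4↦3, 5↦4, 6↦5, 7↦6, 8↦7, 9↦8, 10↦9]  zeros at y ∈ {1}
  x = 8: [0↦5, 1↦8, 2↦0, 3↦3, 4↦6, 5↦9, 6↦1, 7↦4, 8↦7, 9↦10, 10↦2]  zeros at y ∈ {2}
  x = 9: [0↦9, 1↦3, 2↦8, 3↦2, 4↦7, 5↦1, 6↦6, 7↦0, 8↦5, 9↦10, 10↦4]  zeros at y ∈ {7}
  x = 10: [0↦0, 1↦7, 2↦3, 3↦10, 4↦6, 5↦2, 6↦9, 7↦5, 8↦1, 9↦8, 10↦4]  zeros at y ∈ {0}
Collecting zeros: affine points = {(0, 0), (2, 3), (3, 3), (4, 7), (5, 1), (6, 2), (7, 1), (8, 2), (9, 7), (10, 0)}.
Total count |C(F_11)_aff| = 10.


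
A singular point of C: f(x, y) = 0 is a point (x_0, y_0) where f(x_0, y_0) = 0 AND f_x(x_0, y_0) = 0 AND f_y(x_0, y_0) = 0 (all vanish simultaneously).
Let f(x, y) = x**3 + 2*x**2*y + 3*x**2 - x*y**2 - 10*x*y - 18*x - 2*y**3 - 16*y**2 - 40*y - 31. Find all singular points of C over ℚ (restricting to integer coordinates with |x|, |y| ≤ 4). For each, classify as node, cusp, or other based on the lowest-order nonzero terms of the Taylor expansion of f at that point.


Singular points: {(1, -3)}; classification: cusp.

Compute partial derivatives:
  f_x = 3*x**2 + 4*x*y + 6*x - y**2 - 10*y - 18.
  f_y = 2*x**2 - 2*x*y - 10*x - 6*y**2 - 32*y - 40.
Scan x_0 ∈ {−4, ..., 4}. For each x_0, f_y(x_0, y) is a polynomial in y; find its integer roots y ∈ {−4, ..., 4}, then test f_x and f at those candidates.
  x = -4: f_y(-4, y) = -6*y**2 - 24*y + 32; no integer root y with |y| ≤ 4.
  x = -3: f_y(-3, y) = -6*y**2 - 26*y + 8; no integer root y with |y| ≤ 4.
  x = -2: f_y(-2, y) = -6*y**2 - 28*y - 12; no integer root y with |y| ≤ 4.
  x = -1: f_y(-1, y) = -6*y**2 - 30*y - 28; no integer root y with |y| ≤ 4.
  x = 0: f_y(0, y) = -6*y**2 - 32*y - 40; vanishes at y ∈ {-2}. (0, -2): f_x = -2 ≠ 0.
  x = 1: f_y(1, y) = -6*y**2 - 34*y - 48; vanishes at y ∈ {-3}. (1, -3): f_x = 0, f = 0 — SINGULAR.
  x = 2: f_y(2, y) = -6*y**2 - 36*y - 52; no integer root y with |y| ≤ 4.
  x = 3: f_y(3, y) = -6*y**2 - 38*y - 52; vanishes at y ∈ {-2}. (3, -2): f_x = 19 ≠ 0.
  x = 4: f_y(4, y) = -6*y**2 - 40*y - 48; no integer root y with |y| ≤ 4.
Only singular point on the grid: (1, -3).
Classify: substitute x = 1 + u, y = -3 + v and expand: f = u**3 + 2*u**2*v - u*v**2 - 2*v**3 + v**2.
No constant or linear terms (consistent with a singular point). Quadratic part: v**2. Cubic part: u**3 + 2*u**2*v - u*v**2 - 2*v**3.
The quadratic part v**2 is a perfect square, so there is a single (double) tangent line v = 0, i.e. y = -3. Restricting the cubic part to that line (v = 0) leaves u**3 ≠ 0, so f is not divisible by v and the branch is v² ≈ -u**3 to lowest order — this is a cusp.
Classification: cusp.


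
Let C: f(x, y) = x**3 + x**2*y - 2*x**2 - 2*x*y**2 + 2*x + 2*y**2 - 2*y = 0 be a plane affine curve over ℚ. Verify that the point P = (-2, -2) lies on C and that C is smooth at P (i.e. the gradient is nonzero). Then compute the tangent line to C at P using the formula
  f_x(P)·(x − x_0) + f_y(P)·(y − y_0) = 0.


Tangent line at P: 22*x - 22*y = 0.

Step 1: f(-2, -2) = 0, so P lies on C.
Step 2: partial derivatives
  f_x(x, y) = 3*x**2 + 2*x*y - 4*x - 2*y**2 + 2, f_y(x, y) = x**2 - 4*x*y + 4*y - 2.
  f_x(P) = 22, f_y(P) = -22 (gradient nonzero, so P is smooth).
Step 3: tangent line at P: 22·(x − -2) + -22·(y − -2) = 0.
Expanding: 22*x - 22*y = 0.


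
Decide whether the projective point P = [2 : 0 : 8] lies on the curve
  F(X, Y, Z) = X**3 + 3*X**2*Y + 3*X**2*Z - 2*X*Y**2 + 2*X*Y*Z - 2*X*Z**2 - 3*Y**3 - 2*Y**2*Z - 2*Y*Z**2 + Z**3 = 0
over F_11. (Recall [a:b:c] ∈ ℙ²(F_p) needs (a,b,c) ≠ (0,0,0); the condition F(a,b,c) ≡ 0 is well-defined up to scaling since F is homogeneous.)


F(2,0,8) ≡ 8 (mod 11); P is NOT on the curve.

Evaluate F(2, 0, 8) term-by-term (mod 11).
  X**3 ↦ 1·8·1·1 = 8
  3*X**2*Y ↦ 3·4·0·1 = 0
  3*X**2*Z ↦ 3·4·1·8 = 96
  -2*X*Y**2 ↦ -2·2·0·1 = 0
  2*X*Y*Z ↦ 2·2·0·8 = 0
  -2*X*Z**2 ↦ -2·2·1·64 = -256
  -3*Y**3 ↦ -3·1·0·1 = 0
  -2*Y**2*Z ↦ -2·1·0·8 = 0
  -2*Y*Z**2 ↦ -2·1·0·64 = 0
  Z**3 ↦ 1·1·1·512 = 512
Sum: F(2, 0, 8) = (8) + (0) + (96) + (0) + (0) + (-256) + (0) + (0) + (0) + (512) = 360.
Reducing mod 11: 360 ≡ 8 (mod 11).
Since F(a, b, c) ≡ 8 ≠ 0 (mod 11), P does NOT lie on the curve.


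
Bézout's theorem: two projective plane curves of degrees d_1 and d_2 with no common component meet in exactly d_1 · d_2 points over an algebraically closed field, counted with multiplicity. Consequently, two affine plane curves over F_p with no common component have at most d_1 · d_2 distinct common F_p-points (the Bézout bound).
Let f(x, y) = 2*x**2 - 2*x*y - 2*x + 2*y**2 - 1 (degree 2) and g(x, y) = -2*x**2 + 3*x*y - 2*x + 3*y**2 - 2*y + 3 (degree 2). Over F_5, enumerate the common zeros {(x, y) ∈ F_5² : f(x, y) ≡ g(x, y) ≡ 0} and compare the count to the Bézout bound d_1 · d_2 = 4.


Common zeros: {(4, 2)}; count = 1; Bézout bound = 4.

deg(f) = 2, deg(g) = 2, so Bézout bound = 4.
Scan x ∈ F_5. For each x, list the y ∈ F_5 with f(x, y) ≡ 0 and those with g(x, y) ≡ 0 (mod 5); the common zeros in that column are the intersection.
  x = 0: f ≡ 0 at y ∈ ∅; g ≡ 0 at y ∈ ∅; common: ∅.
  x = 1: f ≡ 0 at y ∈ ∅; g ≡ 0 at y ∈ ∅; common: ∅.
  x = 2: f ≡ 0 at y ∈ ∅; g ≡ 0 at y ∈ {3, 4}; common: ∅.
  x = 3: f ≡ 0 at y ∈ ∅; g ≡ 0 at y ∈ {2, 4}; common: ∅.
  x = 4: f ≡ 0 at y ∈ {2}; g ≡ 0 at y ∈ {2, 3}; common: {2}.
Collecting: common zeros = {(4, 2)}, so the count is 1.
Comparison with the Bézout bound: 1 ≤ 4 = deg(f)·deg(g), as expected for curves with no common component (the affine F_5-count falls short of the bound because intersections may lie at infinity, over extension fields, or carry multiplicity).


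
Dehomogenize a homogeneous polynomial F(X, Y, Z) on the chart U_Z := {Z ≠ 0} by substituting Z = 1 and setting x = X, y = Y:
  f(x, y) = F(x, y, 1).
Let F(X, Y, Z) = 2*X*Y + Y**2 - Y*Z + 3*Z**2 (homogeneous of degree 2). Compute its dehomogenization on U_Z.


f(x, y) = 2*x*y + y**2 - y + 3

On U_Z we set Z = 1. Each monomial c·X^i·Y^j·Z^k in F becomes c·x^i·y^j·1^k = c·x^i·y^j.
Substituting Z = 1: F(X, Y, 1) = 2*x*y + y**2 - y + 3.
Note: deg(f) ≤ deg(F) = 2; strict inequality happens when F is divisible by Z (lost terms).


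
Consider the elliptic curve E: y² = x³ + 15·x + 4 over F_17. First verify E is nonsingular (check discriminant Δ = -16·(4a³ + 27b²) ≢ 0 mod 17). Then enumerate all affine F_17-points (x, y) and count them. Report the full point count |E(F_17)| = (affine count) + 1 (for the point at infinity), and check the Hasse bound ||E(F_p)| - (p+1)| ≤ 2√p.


Affine points = {(0, 2), (0, 15), (2, 5), (2, 12), (3, 5), (3, 12), (4, 3), (4, 14), (5, 0), (6, 2), (6, 15), (9, 1), (9, 16), (10, 7), (10, 10), (11, 2), (11, 15), (12, 5), (12, 12), (13, 4), (13, 13), (14, 0), (15, 0)}; affine count = 23; |E(F_17)| = 24.

Discriminant check: Δ ∝ 4a³ + 27b² = 4·15³ + 27·4² = 4·3375 + 27·16 ≡ 9 (mod 17). Nonzero ⇒ E is nonsingular.
For each x ∈ F_17, compute rhs = x³ + 15·x + 4 mod 17, then count y ∈ F_17 with y² ≡ rhs.
  x = 0: rhs = 4, matching y values: 2, 15 (2 points).
  x = 1: rhs = 3, matching y values: none (0 points).
  x = 2: rhs = 8, matching y values: 5, 12 (2 points).
  x = 3: rhs = 8, matching y values: 5, 12 (2 points).
  x = 4: rhs = 9, matching y values: 3, 14 (2 points).
  x = 5: rhs = 0, matching y values: 0 (1 points).
  x = 6: rhs = 4, matching y values: 2, 15 (2 points).
  x = 7: rhs = 10, matching y values: none (0 points).
  x = 8: rhs = 7, matching y values: none (0 points).
  x = 9: rhs = 1, matching y values: 1, 16 (2 points).
  x = 10: rhs = 15, matching y values: 7, 10 (2 points).
  x = 11: rhs = 4, matching y values: 2, 15 (2 points).
  x = 12: rhs = 8, matching y values: 5, 12 (2 points).
  x = 13: rhs = 16, matching y values: 4, 13 (2 points).
  x = 14: rhs = 0, matching y values: 0 (1 points).
  x = 15: rhs = 0, matching y values: 0 (1 points).
  x = 16: rhs = 5, matching y values: none (0 points).
Total affine count: 23.
Full point count |E(F_17)| = 23 + 1 = 24.
Hasse bound: |24 − (17+1)| = |6| = 6 ≤ 2√17 ≈ 8.2462 ✓.


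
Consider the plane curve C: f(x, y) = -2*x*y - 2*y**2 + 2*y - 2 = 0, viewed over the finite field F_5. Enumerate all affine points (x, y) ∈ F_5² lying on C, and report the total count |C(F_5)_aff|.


Affine F_5-points: {(1, 2), (1, 3), (3, 4), (4, 1)}; count = 4.

For each of the 25 pairs (x, y) ∈ F_5², evaluate f(x, y) mod 5. Record the zeros.
  x = 0: [0↦3, 1↦3, 2↦4, 3↦1, 4↦4]  zeros at y ∈ ∅
  x = 1: [0↦3, 1↦1, 2↦0, 3↦0, 4↦1]  zeros at y ∈ {2, 3}
  x = 2: [0↦3, 1↦4, 2↦1, 3↦4, 4↦3]  zeros at y ∈ ∅
  x = 3: [0↦3, 1↦2, 2↦2, 3↦3, 4↦0]  zeros at y ∈ {4}
  x = 4: [0↦3, 1↦0, 2↦3, 3↦2, 4↦2]  zeros at y ∈ {1}
Collecting zeros: affine points = {(1, 2), (1, 3), (3, 4), (4, 1)}.
Total count |C(F_5)_aff| = 4.


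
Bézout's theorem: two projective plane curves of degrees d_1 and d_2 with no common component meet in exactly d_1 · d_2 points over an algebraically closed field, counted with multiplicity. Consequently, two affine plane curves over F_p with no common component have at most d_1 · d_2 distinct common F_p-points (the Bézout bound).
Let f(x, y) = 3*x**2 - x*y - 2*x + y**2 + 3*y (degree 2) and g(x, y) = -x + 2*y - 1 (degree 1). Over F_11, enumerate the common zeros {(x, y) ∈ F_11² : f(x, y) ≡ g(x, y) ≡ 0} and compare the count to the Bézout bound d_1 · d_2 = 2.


Common zeros: {(9, 5)}; count = 1; Bézout bound = 2.

deg(f) = 2, deg(g) = 1, so Bézout bound = 2.
Scan x ∈ F_11. For each x, list the y ∈ F_11 with f(x, y) ≡ 0 and those with g(x, y) ≡ 0 (mod 11); the common zeros in that column are the intersection.
  x = 0: f ≡ 0 at y ∈ {0, 8}; g ≡ 0 at y ∈ {6}; common: ∅.
  x = 1: f ≡ 0 at y ∈ {10}; g ≡ 0 at y ∈ {1}; common: ∅.
  x = 2: f ≡ 0 at y ∈ ∅; g ≡ 0 at y ∈ {7}; common: ∅.
  x = 3: f ≡ 0 at y ∈ {1, 10}; g ≡ 0 at y ∈ {2}; common: ∅.
  x = 4: f ≡ 0 at y ∈ ∅; g ≡ 0 at y ∈ {8}; common: ∅.
  x = 5: f ≡ 0 at y ∈ ∅; g ≡ 0 at y ∈ {3}; common: ∅.
  x = 6: f ≡ 0 at y ∈ ∅; g ≡ 0 at y ∈ {9}; common: ∅.
  x = 7: f ≡ 0 at y ∈ {7, 8}; g ≡ 0 at y ∈ {4}; common: ∅.
  x = 8: f ≡ 0 at y ∈ {0, 5}; g ≡ 0 at y ∈ {10}; common: ∅.
  x = 9: f ≡ 0 at y ∈ {1, 5}; g ≡ 0 at y ∈ {5}; common: {5}.
  x = 10: f ≡ 0 at y ∈ ∅; g ≡ 0 at y ∈ {0}; common: ∅.
Collecting: common zeros = {(9, 5)}, so the count is 1.
Comparison with the Bézout bound: 1 ≤ 2 = deg(f)·deg(g), as expected for curves with no common component (the affine F_11-count falls short of the bound because intersections may lie at infinity, over extension fields, or carry multiplicity).


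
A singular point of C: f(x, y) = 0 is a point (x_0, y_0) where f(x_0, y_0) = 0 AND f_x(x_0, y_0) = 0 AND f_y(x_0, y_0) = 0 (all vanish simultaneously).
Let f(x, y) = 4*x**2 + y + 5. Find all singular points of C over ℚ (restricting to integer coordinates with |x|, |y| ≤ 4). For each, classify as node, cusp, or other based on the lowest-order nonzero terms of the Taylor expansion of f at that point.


No singular points in the scanned grid; C is smooth there.

Compute partial derivatives:
  f_x = 8*x.
  f_y = 1.
f_y = 1 is a nonzero constant, so f_y never vanishes: no point (x, y) can satisfy f = f_x = f_y = 0. In particular no (x, y) ∈ {−4, ..., 4}² is singular; the curve is smooth.


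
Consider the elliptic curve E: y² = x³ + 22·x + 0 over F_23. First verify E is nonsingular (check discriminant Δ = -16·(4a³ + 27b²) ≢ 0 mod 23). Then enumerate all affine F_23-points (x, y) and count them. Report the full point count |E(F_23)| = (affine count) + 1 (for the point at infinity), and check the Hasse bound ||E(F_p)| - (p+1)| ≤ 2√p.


Affine points = {(0, 0), (1, 0), (2, 11), (2, 12), (3, 1), (3, 22), (6, 7), (6, 16), (10, 1), (10, 22), (11, 3), (11, 20), (14, 4), (14, 19), (15, 5), (15, 18), (16, 3), (16, 20), (18, 8), (18, 15), (19, 3), (19, 20), (22, 0)}; affine count = 23; |E(F_23)| = 24.

Discriminant check: Δ ∝ 4a³ + 27b² = 4·22³ + 27·0² = 4·10648 + 27·0 ≡ 19 (mod 23). Nonzero ⇒ E is nonsingular.
For each x ∈ F_23, compute rhs = x³ + 22·x + 0 mod 23, then count y ∈ F_23 with y² ≡ rhs.
  x = 0: rhs = 0, matching y values: 0 (1 points).
  x = 1: rhs = 0, matching y values: 0 (1 points).
  x = 2: rhs = 6, matching y values: 11, 12 (2 points).
  x = 3: rhs = 1, matching y values: 1, 22 (2 points).
  x = 4: rhs = 14, matching y values: none (0 points).
  x = 5: rhs = 5, matching y values: none (0 points).
  x = 6: rhs = 3, matching y values: 7, 16 (2 points).
  x = 7: rhs = 14, matching y values: none (0 points).
  x = 8: rhs = 21, matching y values: none (0 points).
  x = 9: rhs = 7, matching y values: none (0 points).
  x = 10: rhs = 1, matching y values: 1, 22 (2 points).
  x = 11: rhs = 9, matching y values: 3, 20 (2 points).
  x = 12: rhs = 14, matching y values: none (0 points).
  x = 13: rhs = 22, matching y values: none (0 points).
  x = 14: rhs = 16, matching y values: 4, 19 (2 points).
  x = 15: rhs = 2, matching y values: 5, 18 (2 points).
  x = 16: rhs = 9, matching y values: 3, 20 (2 points).
  x = 17: rhs = 20, matching y values: none (0 points).
  x = 18: rhs = 18, matching y values: 8, 15 (2 points).
  x = 19: rhs = 9, matching y values: 3, 20 (2 points).
  x = 20: rhs = 22, matching y values: none (0 points).
  x = 21: rhs = 17, matching y values: none (0 points).
  x = 22: rhs = 0, matching y values: 0 (1 points).
Total affine count: 23.
Full point count |E(F_23)| = 23 + 1 = 24.
Hasse bound: |24 − (23+1)| = |0| = 0 ≤ 2√23 ≈ 9.5917 ✓.


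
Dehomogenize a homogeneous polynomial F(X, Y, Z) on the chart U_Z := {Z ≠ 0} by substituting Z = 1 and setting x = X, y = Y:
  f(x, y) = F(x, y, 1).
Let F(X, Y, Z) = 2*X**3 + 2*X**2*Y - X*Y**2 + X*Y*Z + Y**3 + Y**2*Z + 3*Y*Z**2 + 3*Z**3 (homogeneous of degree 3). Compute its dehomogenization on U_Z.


f(x, y) = 2*x**3 + 2*x**2*y - x*y**2 + x*y + y**3 + y**2 + 3*y + 3

On U_Z we set Z = 1. Each monomial c·X^i·Y^j·Z^k in F becomes c·x^i·y^j·1^k = c·x^i·y^j.
Substituting Z = 1: F(X, Y, 1) = 2*x**3 + 2*x**2*y - x*y**2 + x*y + y**3 + y**2 + 3*y + 3.
Note: deg(f) ≤ deg(F) = 3; strict inequality happens when F is divisible by Z (lost terms).


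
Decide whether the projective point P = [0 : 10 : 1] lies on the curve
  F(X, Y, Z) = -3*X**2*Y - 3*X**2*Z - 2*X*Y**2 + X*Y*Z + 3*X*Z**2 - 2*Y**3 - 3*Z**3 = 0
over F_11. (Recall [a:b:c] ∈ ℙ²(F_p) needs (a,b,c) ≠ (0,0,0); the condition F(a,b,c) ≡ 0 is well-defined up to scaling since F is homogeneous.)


F(0,10,1) ≡ 10 (mod 11); P is NOT on the curve.

Evaluate F(0, 10, 1) term-by-term (mod 11).
  -3*X**2*Y ↦ -3·0·10·1 = 0
  -3*X**2*Z ↦ -3·0·1·1 = 0
  -2*X*Y**2 ↦ -2·0·100·1 = 0
  X*Y*Z ↦ 1·0·10·1 = 0
  3*X*Z**2 ↦ 3·0·1·1 = 0
  -2*Y**3 ↦ -2·1·1000·1 = -2000
  -3*Z**3 ↦ -3·1·1·1 = -3
Sum: F(0, 10, 1) = (0) + (0) + (0) + (0) + (0) + (-2000) + (-3) = -2003.
Reducing mod 11: -2003 ≡ 10 (mod 11).
Since F(a, b, c) ≡ 10 ≠ 0 (mod 11), P does NOT lie on the curve.


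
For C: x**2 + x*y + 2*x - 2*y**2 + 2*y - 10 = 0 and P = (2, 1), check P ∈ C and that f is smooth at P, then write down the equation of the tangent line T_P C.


Tangent line at P: 7*x - 14 = 0.

Step 1: f(2, 1) = 0, so P lies on C.
Step 2: partial derivatives
  f_x(x, y) = 2*x + y + 2, f_y(x, y) = x - 4*y + 2.
  f_x(P) = 7, f_y(P) = 0 (gradient nonzero, so P is smooth).
Step 3: tangent line at P: 7·(x − 2) + 0·(y − 1) = 0.
Expanding: 7*x - 14 = 0.


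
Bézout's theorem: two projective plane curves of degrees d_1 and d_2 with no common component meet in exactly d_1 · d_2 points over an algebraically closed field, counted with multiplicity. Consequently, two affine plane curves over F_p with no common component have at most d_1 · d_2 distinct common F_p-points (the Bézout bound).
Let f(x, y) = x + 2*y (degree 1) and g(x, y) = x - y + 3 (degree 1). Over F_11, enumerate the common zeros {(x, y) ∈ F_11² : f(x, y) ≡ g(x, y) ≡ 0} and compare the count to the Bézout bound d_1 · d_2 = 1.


Common zeros: {(9, 1)}; count = 1; Bézout bound = 1.

deg(f) = 1, deg(g) = 1, so Bézout bound = 1.
Scan x ∈ F_11. For each x, list the y ∈ F_11 with f(x, y) ≡ 0 and those with g(x, y) ≡ 0 (mod 11); the common zeros in that column are the intersection.
  x = 0: f ≡ 0 at y ∈ {0}; g ≡ 0 at y ∈ {3}; common: ∅.
  x = 1: f ≡ 0 at y ∈ {5}; g ≡ 0 at y ∈ {4}; common: ∅.
  x = 2: f ≡ 0 at y ∈ {10}; g ≡ 0 at y ∈ {5}; common: ∅.
  x = 3: f ≡ 0 at y ∈ {4}; g ≡ 0 at y ∈ {6}; common: ∅.
  x = 4: f ≡ 0 at y ∈ {9}; g ≡ 0 at y ∈ {7}; common: ∅.
  x = 5: f ≡ 0 at y ∈ {3}; g ≡ 0 at y ∈ {8}; common: ∅.
  x = 6: f ≡ 0 at y ∈ {8}; g ≡ 0 at y ∈ {9}; common: ∅.
  x = 7: f ≡ 0 at y ∈ {2}; g ≡ 0 at y ∈ {10}; common: ∅.
  x = 8: f ≡ 0 at y ∈ {7}; g ≡ 0 at y ∈ {0}; common: ∅.
  x = 9: f ≡ 0 at y ∈ {1}; g ≡ 0 at y ∈ {1}; common: {1}.
  x = 10: f ≡ 0 at y ∈ {6}; g ≡ 0 at y ∈ {2}; common: ∅.
Collecting: common zeros = {(9, 1)}, so the count is 1.
Comparison with the Bézout bound: 1 ≤ 1 = deg(f)·deg(g), as expected for curves with no common component (the bound is attained).


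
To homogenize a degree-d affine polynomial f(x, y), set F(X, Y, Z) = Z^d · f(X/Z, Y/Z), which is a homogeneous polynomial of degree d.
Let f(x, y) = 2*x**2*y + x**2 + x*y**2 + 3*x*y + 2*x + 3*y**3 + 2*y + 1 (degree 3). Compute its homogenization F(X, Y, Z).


F(X, Y, Z) = 2*X**2*Y + X**2*Z + X*Y**2 + 3*X*Y*Z + 2*X*Z**2 + 3*Y**3 + 2*Y*Z**2 + Z**3

deg(f) = 3.
Substitute x = X/Z, y = Y/Z into f, then multiply by Z^3.
  monomial 2·x^2·y^1 ↦ 2·X^2·Y^1·Z^0.
  monomial 1·x^2·y^0 ↦ 1·X^2·Y^0·Z^1.
  monomial 1·x^1·y^2 ↦ 1·X^1·Y^2·Z^0.
  monomial 3·x^1·y^1 ↦ 3·X^1·Y^1·Z^1.
  monomial 2·x^1·y^0 ↦ 2·X^1·Y^0·Z^2.
  monomial 3·x^0·y^3 ↦ 3·X^0·Y^3·Z^0.
  monomial 2·x^0·y^1 ↦ 2·X^0·Y^1·Z^2.
  monomial 1·x^0·y^0 ↦ 1·X^0·Y^0·Z^3.
Collecting: F(X, Y, Z) = 2*X**2*Y + X**2*Z + X*Y**2 + 3*X*Y*Z + 2*X*Z**2 + 3*Y**3 + 2*Y*Z**2 + Z**3.


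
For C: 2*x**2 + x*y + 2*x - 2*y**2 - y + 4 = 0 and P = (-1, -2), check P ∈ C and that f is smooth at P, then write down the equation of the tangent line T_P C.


Tangent line at P: -4*x + 6*y + 8 = 0.

Step 1: f(-1, -2) = 0, so P lies on C.
Step 2: partial derivatives
  f_x(x, y) = 4*x + y + 2, f_y(x, y) = x - 4*y - 1.
  f_x(P) = -4, f_y(P) = 6 (gradient nonzero, so P is smooth).
Step 3: tangent line at P: -4·(x − -1) + 6·(y − -2) = 0.
Expanding: -4*x + 6*y + 8 = 0.


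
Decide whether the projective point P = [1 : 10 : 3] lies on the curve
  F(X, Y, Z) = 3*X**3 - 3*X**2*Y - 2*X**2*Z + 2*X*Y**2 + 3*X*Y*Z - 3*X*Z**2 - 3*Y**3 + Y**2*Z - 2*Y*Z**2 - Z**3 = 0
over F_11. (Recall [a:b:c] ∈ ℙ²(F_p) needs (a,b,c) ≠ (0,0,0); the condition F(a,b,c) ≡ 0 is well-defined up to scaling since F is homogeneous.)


F(1,10,3) ≡ 7 (mod 11); P is NOT on the curve.

Evaluate F(1, 10, 3) term-by-term (mod 11).
  3*X**3 ↦ 3·1·1·1 = 3
  -3*X**2*Y ↦ -3·1·10·1 = -30
  -2*X**2*Z ↦ -2·1·1·3 = -6
  2*X*Y**2 ↦ 2·1·100·1 = 200
  3*X*Y*Z ↦ 3·1·10·3 = 90
  -3*X*Z**2 ↦ -3·1·1·9 = -27
  -3*Y**3 ↦ -3·1·1000·1 = -3000
  Y**2*Z ↦ 1·1·100·3 = 300
  -2*Y*Z**2 ↦ -2·1·10·9 = -180
  -Z**3 ↦ -1·1·1·27 = -27
Sum: F(1, 10, 3) = (3) + (-30) + (-6) + (200) + (90) + (-27) + (-3000) + (300) + (-180) + (-27) = -2677.
Reducing mod 11: -2677 ≡ 7 (mod 11).
Since F(a, b, c) ≡ 7 ≠ 0 (mod 11), P does NOT lie on the curve.


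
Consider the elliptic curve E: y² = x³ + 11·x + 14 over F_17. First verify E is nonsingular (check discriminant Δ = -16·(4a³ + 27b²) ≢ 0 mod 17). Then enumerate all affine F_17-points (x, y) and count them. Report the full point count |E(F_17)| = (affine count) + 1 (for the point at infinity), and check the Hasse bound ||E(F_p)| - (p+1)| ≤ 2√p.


Affine points = {(1, 3), (1, 14), (7, 3), (7, 14), (8, 6), (8, 11), (9, 3), (9, 14), (10, 6), (10, 11), (11, 2), (11, 15), (12, 2), (12, 15), (13, 5), (13, 12), (15, 1), (15, 16), (16, 6), (16, 11)}; affine count = 20; |E(F_17)| = 21.

Discriminant check: Δ ∝ 4a³ + 27b² = 4·11³ + 27·14² = 4·1331 + 27·196 ≡ 8 (mod 17). Nonzero ⇒ E is nonsingular.
For each x ∈ F_17, compute rhs = x³ + 11·x + 14 mod 17, then count y ∈ F_17 with y² ≡ rhs.
  x = 0: rhs = 14, matching y values: none (0 points).
  x = 1: rhs = 9, matching y values: 3, 14 (2 points).
  x = 2: rhs = 10, matching y values: none (0 points).
  x = 3: rhs = 6, matching y values: none (0 points).
  x = 4: rhs = 3, matching y values: none (0 points).
  x = 5: rhs = 7, matching y values: none (0 points).
  x = 6: rhs = 7, matching y values: none (0 points).
  x = 7: rhs = 9, matching y values: 3, 14 (2 points).
  x = 8: rhs = 2, matching y values: 6, 11 (2 points).
  x = 9: rhs = 9, matching y values: 3, 14 (2 points).
  x = 10: rhs = 2, matching y values: 6, 11 (2 points).
  x = 11: rhs = 4, matching y values: 2, 15 (2 points).
  x = 12: rhs = 4, matching y values: 2, 15 (2 points).
  x = 13: rhs = 8, matching y values: 5, 12 (2 points).
  x = 14: rhs = 5, matching y values: none (0 points).
  x = 15: rhs = 1, matching y values: 1, 16 (2 points).
  x = 16: rhs = 2, matching y values: 6, 11 (2 points).
Total affine count: 20.
Full point count |E(F_17)| = 20 + 1 = 21.
Hasse bound: |21 − (17+1)| = |3| = 3 ≤ 2√17 ≈ 8.2462 ✓.
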